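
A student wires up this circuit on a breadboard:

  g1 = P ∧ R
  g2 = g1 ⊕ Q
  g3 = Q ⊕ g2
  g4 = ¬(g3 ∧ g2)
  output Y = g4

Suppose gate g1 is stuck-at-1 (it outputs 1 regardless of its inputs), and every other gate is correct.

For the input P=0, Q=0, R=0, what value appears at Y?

Propagate with g1 forced: g1=1 [stuck-at-1], g2=1, g3=1, g4=0.
So Y = 0. (Without the fault it would be 1.)

0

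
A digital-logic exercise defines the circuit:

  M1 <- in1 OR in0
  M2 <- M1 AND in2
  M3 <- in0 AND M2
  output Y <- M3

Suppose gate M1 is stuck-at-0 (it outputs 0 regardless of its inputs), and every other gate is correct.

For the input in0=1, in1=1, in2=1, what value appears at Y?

0

Propagate with M1 forced: M1=0 [stuck-at-0], M2=0, M3=0.
So Y = 0. (Without the fault it would be 1.)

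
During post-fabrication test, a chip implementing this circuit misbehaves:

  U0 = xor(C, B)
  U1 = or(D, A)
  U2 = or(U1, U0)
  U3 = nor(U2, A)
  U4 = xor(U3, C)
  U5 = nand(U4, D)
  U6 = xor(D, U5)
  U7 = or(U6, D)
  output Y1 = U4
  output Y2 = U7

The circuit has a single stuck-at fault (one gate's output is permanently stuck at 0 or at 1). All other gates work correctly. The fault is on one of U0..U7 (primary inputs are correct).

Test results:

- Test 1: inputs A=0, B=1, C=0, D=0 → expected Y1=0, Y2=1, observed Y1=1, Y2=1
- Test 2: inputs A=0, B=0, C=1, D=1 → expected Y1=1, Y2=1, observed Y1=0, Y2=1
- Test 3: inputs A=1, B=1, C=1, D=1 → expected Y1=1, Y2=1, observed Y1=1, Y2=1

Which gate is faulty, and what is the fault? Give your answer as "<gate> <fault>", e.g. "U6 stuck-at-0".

U2 stuck-at-0

Fault-free values for test 1 (A=0, B=1, C=0, D=0): U0=1, U1=0, U2=1, U3=0, U4=0, U5=1, U6=1, U7=1, giving Y1=0, Y2=1. Observed Y1=1, Y2=1.
Test 1: faults giving observed Y1=1, Y2=1 are {U0 stuck-at-0, U2 stuck-at-0, U3 stuck-at-1, U4 stuck-at-1}.
Test 2 (A=0, B=0, C=1, D=1): fault-free U0=1, U1=1, U2=1, U3=0, U4=1, U5=0, U6=1, U7=1 → Y1=1, Y2=1; observed Y1=0, Y2=1. Eliminates U0 stuck-at-0, U4 stuck-at-1.
Test 3 (A=1, B=1, C=1, D=1): fault-free U0=0, U1=1, U2=1, U3=0, U4=1, U5=0, U6=1, U7=1 → Y1=1, Y2=1; observed Y1=1, Y2=1. Eliminates U3 stuck-at-1.
Only U2 stuck-at-0 is consistent with every test.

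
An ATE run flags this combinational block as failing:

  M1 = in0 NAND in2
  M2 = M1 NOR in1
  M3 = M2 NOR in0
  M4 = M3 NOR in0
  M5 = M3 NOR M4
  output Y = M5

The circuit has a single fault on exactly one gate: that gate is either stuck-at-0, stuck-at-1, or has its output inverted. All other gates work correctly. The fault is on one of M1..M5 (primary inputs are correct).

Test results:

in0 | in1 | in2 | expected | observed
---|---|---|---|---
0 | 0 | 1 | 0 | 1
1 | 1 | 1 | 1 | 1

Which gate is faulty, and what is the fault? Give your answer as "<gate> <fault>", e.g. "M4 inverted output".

M5 stuck-at-1

Fault-free values for test 1 (in0=0, in1=0, in2=1): M1=1, M2=0, M3=1, M4=0, M5=0, giving Y=0. Observed 1.
Test 1: faults giving observed 1 are {M5 stuck-at-1, M5 inverted output}.
Test 2 (in0=1, in1=1, in2=1): fault-free M1=0, M2=0, M3=0, M4=0, M5=1 → 1; observed 1. Eliminates M5 inverted output.
Only M5 stuck-at-1 is consistent with every test.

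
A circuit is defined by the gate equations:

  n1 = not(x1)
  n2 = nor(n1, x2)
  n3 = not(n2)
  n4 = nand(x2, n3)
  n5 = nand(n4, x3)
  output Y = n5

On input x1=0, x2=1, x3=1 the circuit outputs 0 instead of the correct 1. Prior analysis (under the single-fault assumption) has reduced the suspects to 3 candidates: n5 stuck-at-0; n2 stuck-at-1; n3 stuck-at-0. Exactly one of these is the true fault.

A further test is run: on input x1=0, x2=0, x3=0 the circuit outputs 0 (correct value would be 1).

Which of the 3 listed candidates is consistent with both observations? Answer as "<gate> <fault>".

n5 stuck-at-0

Evaluate each candidate on input x1=0, x2=0, x3=0:
  n5 stuck-at-0: n1=1, n2=0, n3=1, n4=1, n5=0 [stuck-at-0] → 0 — matches
  n2 stuck-at-1: n1=1, n2=1 [stuck-at-1], n3=0, n4=1, n5=1 → 1 — eliminated
  n3 stuck-at-0: n1=1, n2=0, n3=0 [stuck-at-0], n4=1, n5=1 → 1 — eliminated
Only n5 stuck-at-0 reproduces the observed 0.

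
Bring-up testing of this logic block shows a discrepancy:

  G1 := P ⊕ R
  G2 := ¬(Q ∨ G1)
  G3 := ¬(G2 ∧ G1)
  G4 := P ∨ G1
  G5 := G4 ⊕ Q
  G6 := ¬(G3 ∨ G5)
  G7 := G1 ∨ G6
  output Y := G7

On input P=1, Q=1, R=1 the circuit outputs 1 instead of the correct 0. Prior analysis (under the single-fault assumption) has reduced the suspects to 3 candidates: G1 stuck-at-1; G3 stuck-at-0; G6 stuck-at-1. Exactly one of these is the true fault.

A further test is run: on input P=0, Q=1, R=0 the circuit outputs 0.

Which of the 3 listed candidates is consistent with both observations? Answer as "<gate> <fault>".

G3 stuck-at-0

Evaluate each candidate on input P=0, Q=1, R=0:
  G1 stuck-at-1: G1=1 [stuck-at-1], G2=0, G3=1, G4=1, G5=0, G6=0, G7=1 → 1 — eliminated
  G3 stuck-at-0: G1=0, G2=0, G3=0 [stuck-at-0], G4=0, G5=1, G6=0, G7=0 → 0 — matches
  G6 stuck-at-1: G1=0, G2=0, G3=1, G4=0, G5=1, G6=1 [stuck-at-1], G7=1 → 1 — eliminated
Only G3 stuck-at-0 reproduces the observed 0.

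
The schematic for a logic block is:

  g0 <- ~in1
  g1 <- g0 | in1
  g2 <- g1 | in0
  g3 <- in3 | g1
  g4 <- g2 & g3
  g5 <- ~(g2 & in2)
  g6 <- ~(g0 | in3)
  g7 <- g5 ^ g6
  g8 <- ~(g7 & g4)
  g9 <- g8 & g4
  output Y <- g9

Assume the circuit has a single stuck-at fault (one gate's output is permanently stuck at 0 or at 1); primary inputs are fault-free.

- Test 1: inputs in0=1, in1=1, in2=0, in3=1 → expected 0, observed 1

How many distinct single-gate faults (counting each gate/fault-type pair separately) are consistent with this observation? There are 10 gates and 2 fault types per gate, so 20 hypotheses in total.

Fault-free: g0=0, g1=1, g2=1, g3=1, g4=1, g5=1, g6=0, g7=1, g8=0, g9=0 → 0. Observed 1.
  g0: none of the 2 fault types match ✗
  g1: none of the 2 fault types match ✗
  g2: none of the 2 fault types match ✗
  g3: none of the 2 fault types match ✗
  g4: none of the 2 fault types match ✗
  g5: stuck-at-0 ✓; others ✗
  g6: stuck-at-1 ✓; others ✗
  g7: stuck-at-0 ✓; others ✗
  g8: stuck-at-1 ✓; others ✗
  g9: stuck-at-1 ✓; others ✗
Consistent faults: {g5 stuck-at-0, g6 stuck-at-1, g7 stuck-at-0, g8 stuck-at-1, g9 stuck-at-1} — 5 in all.

5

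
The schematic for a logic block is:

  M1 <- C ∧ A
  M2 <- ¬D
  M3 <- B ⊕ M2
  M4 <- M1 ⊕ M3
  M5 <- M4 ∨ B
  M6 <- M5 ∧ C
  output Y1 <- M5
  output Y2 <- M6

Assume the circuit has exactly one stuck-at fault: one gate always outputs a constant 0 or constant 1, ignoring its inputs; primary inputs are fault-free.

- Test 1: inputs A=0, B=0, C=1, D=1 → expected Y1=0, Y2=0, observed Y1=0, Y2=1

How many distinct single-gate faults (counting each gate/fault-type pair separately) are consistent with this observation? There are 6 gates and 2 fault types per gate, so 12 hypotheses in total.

1

Fault-free: M1=0, M2=0, M3=0, M4=0, M5=0, M6=0 → Y1=0, Y2=0. Observed Y1=0, Y2=1.
  M1 stuck-at-0: output Y1=0, Y2=0 ✗
  M1 stuck-at-1: output Y1=1, Y2=1 ✗
  M2 stuck-at-0: output Y1=0, Y2=0 ✗
  M2 stuck-at-1: output Y1=1, Y2=1 ✗
  M3 stuck-at-0: output Y1=0, Y2=0 ✗
  M3 stuck-at-1: output Y1=1, Y2=1 ✗
  M4 stuck-at-0: output Y1=0, Y2=0 ✗
  M4 stuck-at-1: output Y1=1, Y2=1 ✗
  M5 stuck-at-0: output Y1=0, Y2=0 ✗
  M5 stuck-at-1: output Y1=1, Y2=1 ✗
  M6 stuck-at-0: output Y1=0, Y2=0 ✗
  M6 stuck-at-1: output Y1=0, Y2=1 ✓
Consistent faults: {M6 stuck-at-1} — 1 in all.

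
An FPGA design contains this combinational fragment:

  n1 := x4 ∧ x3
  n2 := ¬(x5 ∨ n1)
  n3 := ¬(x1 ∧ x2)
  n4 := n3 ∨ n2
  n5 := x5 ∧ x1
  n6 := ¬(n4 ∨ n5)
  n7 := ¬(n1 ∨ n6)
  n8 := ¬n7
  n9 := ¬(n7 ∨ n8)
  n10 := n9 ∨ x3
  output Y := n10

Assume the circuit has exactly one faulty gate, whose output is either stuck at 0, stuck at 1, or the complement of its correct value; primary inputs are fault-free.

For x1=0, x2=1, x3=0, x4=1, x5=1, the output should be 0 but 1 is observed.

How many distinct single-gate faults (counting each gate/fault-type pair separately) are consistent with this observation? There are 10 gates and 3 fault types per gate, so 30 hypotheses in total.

4

Fault-free: n1=0, n2=0, n3=1, n4=1, n5=0, n6=0, n7=1, n8=0, n9=0, n10=0 → 0. Observed 1.
  n1: none of the 3 fault types match ✗
  n2: none of the 3 fault types match ✗
  n3: none of the 3 fault types match ✗
  n4: none of the 3 fault types match ✗
  n5: none of the 3 fault types match ✗
  n6: none of the 3 fault types match ✗
  n7: none of the 3 fault types match ✗
  n8: none of the 3 fault types match ✗
  n9: stuck-at-1, inverted output ✓; others ✗
  n10: stuck-at-1, inverted output ✓; others ✗
Consistent faults: {n9 stuck-at-1, n9 inverted output, n10 stuck-at-1, n10 inverted output} — 4 in all.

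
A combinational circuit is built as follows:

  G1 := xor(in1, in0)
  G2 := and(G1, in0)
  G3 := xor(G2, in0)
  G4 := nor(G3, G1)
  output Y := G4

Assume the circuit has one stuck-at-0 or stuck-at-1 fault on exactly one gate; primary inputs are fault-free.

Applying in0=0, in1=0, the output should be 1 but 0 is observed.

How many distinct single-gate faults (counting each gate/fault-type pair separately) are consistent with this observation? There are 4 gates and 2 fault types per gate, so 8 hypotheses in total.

4

Fault-free: G1=0, G2=0, G3=0, G4=1 → 1. Observed 0.
  G1 stuck-at-0: output 1 ✗
  G1 stuck-at-1: output 0 ✓
  G2 stuck-at-0: output 1 ✗
  G2 stuck-at-1: output 0 ✓
  G3 stuck-at-0: output 1 ✗
  G3 stuck-at-1: output 0 ✓
  G4 stuck-at-0: output 0 ✓
  G4 stuck-at-1: output 1 ✗
Consistent faults: {G1 stuck-at-1, G2 stuck-at-1, G3 stuck-at-1, G4 stuck-at-0} — 4 in all.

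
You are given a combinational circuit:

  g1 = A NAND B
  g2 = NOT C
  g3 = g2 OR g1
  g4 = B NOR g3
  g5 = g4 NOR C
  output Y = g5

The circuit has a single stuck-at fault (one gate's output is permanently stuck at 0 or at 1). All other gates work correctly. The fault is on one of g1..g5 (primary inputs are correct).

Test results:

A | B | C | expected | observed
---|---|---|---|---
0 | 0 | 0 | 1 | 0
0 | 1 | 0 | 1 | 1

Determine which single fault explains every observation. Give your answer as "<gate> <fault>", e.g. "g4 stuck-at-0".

Fault-free values for test 1 (A=0, B=0, C=0): g1=1, g2=1, g3=1, g4=0, g5=1, giving Y=1. Observed 0.
Test 1: faults giving observed 0 are {g3 stuck-at-0, g4 stuck-at-1, g5 stuck-at-0}.
Test 2 (A=0, B=1, C=0): fault-free g1=1, g2=1, g3=1, g4=0, g5=1 → 1; observed 1. Eliminates g4 stuck-at-1, g5 stuck-at-0.
Only g3 stuck-at-0 is consistent with every test.

g3 stuck-at-0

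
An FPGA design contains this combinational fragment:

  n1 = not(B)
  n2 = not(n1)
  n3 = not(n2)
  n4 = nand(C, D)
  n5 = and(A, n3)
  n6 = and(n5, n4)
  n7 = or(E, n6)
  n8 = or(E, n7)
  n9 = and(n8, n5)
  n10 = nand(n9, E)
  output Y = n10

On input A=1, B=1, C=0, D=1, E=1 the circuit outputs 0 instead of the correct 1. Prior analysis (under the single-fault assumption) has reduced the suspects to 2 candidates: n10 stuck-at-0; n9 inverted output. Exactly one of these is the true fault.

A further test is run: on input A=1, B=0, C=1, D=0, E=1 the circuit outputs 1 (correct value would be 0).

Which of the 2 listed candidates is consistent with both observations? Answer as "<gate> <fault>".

Evaluate each candidate on input A=1, B=0, C=1, D=0, E=1:
  n10 stuck-at-0: n1=1, n2=0, n3=1, n4=1, n5=1, n6=1, n7=1, n8=1, n9=1, n10=0 [stuck-at-0] → 0 — eliminated
  n9 inverted output: n1=1, n2=0, n3=1, n4=1, n5=1, n6=1, n7=1, n8=1, n9=0 [inverted output], n10=1 → 1 — matches
Only n9 inverted output reproduces the observed 1.

n9 inverted output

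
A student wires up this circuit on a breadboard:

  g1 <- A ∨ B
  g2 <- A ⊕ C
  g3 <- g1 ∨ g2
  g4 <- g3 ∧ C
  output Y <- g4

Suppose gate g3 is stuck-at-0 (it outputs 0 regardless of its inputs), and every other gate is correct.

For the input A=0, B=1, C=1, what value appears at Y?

0

Propagate with g3 forced: g1=1, g2=1, g3=0 [stuck-at-0], g4=0.
So Y = 0. (Without the fault it would be 1.)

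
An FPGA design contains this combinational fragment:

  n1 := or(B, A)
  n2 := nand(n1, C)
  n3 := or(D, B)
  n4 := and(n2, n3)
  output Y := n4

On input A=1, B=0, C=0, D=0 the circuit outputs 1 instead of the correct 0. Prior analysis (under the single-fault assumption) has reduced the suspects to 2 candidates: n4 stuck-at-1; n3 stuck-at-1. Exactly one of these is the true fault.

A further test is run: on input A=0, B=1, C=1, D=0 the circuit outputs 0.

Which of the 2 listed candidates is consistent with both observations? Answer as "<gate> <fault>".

Evaluate each candidate on input A=0, B=1, C=1, D=0:
  n4 stuck-at-1: n1=1, n2=0, n3=1, n4=1 [stuck-at-1] → 1 — eliminated
  n3 stuck-at-1: n1=1, n2=0, n3=1 [stuck-at-1], n4=0 → 0 — matches
Only n3 stuck-at-1 reproduces the observed 0.

n3 stuck-at-1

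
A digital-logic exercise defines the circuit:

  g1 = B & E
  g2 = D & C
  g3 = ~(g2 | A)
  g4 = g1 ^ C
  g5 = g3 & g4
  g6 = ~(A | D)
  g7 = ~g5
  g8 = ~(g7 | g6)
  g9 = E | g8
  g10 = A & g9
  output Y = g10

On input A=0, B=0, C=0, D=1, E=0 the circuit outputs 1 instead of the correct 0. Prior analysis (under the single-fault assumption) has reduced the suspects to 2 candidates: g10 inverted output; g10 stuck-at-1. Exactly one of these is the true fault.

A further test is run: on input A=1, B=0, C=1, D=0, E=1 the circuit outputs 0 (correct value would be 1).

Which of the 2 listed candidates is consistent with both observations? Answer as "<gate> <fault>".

g10 inverted output

Evaluate each candidate on input A=1, B=0, C=1, D=0, E=1:
  g10 inverted output: g1=0, g2=0, g3=0, g4=1, g5=0, g6=0, g7=1, g8=0, g9=1, g10=0 [inverted output] → 0 — matches
  g10 stuck-at-1: g1=0, g2=0, g3=0, g4=1, g5=0, g6=0, g7=1, g8=0, g9=1, g10=1 [stuck-at-1] → 1 — eliminated
Only g10 inverted output reproduces the observed 0.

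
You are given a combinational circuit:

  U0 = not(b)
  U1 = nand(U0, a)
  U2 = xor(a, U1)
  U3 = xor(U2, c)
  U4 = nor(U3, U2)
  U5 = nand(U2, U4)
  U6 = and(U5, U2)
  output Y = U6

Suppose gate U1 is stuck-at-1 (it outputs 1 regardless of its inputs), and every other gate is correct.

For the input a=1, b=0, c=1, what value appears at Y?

0

Propagate with U1 forced: U0=1, U1=1 [stuck-at-1], U2=0, U3=1, U4=0, U5=1, U6=0.
So Y = 0. (Without the fault it would be 1.)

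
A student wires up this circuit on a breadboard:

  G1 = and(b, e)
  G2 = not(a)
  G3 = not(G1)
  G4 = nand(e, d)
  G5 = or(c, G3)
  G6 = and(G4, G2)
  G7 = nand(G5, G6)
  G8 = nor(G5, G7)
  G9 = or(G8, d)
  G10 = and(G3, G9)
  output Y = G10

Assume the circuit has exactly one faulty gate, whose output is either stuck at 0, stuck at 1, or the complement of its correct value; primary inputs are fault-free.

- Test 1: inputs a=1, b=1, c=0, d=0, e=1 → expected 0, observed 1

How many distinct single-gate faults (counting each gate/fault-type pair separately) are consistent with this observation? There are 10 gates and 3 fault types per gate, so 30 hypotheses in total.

Fault-free: G1=1, G2=0, G3=0, G4=1, G5=0, G6=0, G7=1, G8=0, G9=0, G10=0 → 0. Observed 1.
  G1: none of the 3 fault types match ✗
  G2: none of the 3 fault types match ✗
  G3: none of the 3 fault types match ✗
  G4: none of the 3 fault types match ✗
  G5: none of the 3 fault types match ✗
  G6: none of the 3 fault types match ✗
  G7: none of the 3 fault types match ✗
  G8: none of the 3 fault types match ✗
  G9: none of the 3 fault types match ✗
  G10: stuck-at-1, inverted output ✓; others ✗
Consistent faults: {G10 stuck-at-1, G10 inverted output} — 2 in all.

2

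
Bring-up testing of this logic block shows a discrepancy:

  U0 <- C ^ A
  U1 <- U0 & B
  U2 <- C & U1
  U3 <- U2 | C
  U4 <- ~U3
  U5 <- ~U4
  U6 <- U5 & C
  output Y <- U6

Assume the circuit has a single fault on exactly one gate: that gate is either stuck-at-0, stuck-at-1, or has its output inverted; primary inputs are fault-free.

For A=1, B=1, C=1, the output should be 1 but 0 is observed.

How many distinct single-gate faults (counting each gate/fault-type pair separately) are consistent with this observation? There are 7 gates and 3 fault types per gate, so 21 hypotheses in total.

Fault-free: U0=0, U1=0, U2=0, U3=1, U4=0, U5=1, U6=1 → 1. Observed 0.
  U0: none of the 3 fault types match ✗
  U1: none of the 3 fault types match ✗
  U2: none of the 3 fault types match ✗
  U3: stuck-at-0, inverted output ✓; others ✗
  U4: stuck-at-1, inverted output ✓; others ✗
  U5: stuck-at-0, inverted output ✓; others ✗
  U6: stuck-at-0, inverted output ✓; others ✗
Consistent faults: {U3 stuck-at-0, U3 inverted output, U4 stuck-at-1, U4 inverted output, U5 stuck-at-0, U5 inverted output, U6 stuck-at-0, U6 inverted output} — 8 in all.

8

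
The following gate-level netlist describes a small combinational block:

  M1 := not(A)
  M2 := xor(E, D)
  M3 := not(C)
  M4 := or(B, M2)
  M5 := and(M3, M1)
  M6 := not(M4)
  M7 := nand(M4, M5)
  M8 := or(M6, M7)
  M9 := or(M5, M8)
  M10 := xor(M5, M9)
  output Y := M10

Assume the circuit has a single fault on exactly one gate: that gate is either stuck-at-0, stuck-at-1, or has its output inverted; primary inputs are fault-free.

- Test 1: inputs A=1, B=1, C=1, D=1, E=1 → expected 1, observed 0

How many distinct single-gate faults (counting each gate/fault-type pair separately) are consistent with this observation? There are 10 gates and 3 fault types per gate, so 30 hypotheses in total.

Fault-free: M1=0, M2=0, M3=0, M4=1, M5=0, M6=0, M7=1, M8=1, M9=1, M10=1 → 1. Observed 0.
  M1: none of the 3 fault types match ✗
  M2: none of the 3 fault types match ✗
  M3: none of the 3 fault types match ✗
  M4: none of the 3 fault types match ✗
  M5: stuck-at-1, inverted output ✓; others ✗
  M6: none of the 3 fault types match ✗
  M7: stuck-at-0, inverted output ✓; others ✗
  M8: stuck-at-0, inverted output ✓; others ✗
  M9: stuck-at-0, inverted output ✓; others ✗
  M10: stuck-at-0, inverted output ✓; others ✗
Consistent faults: {M5 stuck-at-1, M5 inverted output, M7 stuck-at-0, M7 inverted output, M8 stuck-at-0, M8 inverted output, M9 stuck-at-0, M9 inverted output, M10 stuck-at-0, M10 inverted output} — 10 in all.

10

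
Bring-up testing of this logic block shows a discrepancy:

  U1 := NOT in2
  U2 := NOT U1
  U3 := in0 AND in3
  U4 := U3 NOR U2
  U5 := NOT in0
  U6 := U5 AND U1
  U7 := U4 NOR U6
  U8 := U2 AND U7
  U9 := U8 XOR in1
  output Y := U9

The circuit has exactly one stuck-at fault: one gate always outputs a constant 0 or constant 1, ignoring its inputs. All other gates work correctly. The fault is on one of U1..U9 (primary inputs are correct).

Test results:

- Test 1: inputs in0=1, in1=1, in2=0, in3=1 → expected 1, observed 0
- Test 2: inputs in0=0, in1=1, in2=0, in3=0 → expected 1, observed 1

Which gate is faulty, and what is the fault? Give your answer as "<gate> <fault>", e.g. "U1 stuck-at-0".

Fault-free values for test 1 (in0=1, in1=1, in2=0, in3=1): U1=1, U2=0, U3=1, U4=0, U5=0, U6=0, U7=1, U8=0, U9=1, giving Y=1. Observed 0.
Test 1: faults giving observed 0 are {U1 stuck-at-0, U2 stuck-at-1, U8 stuck-at-1, U9 stuck-at-0}.
Test 2 (in0=0, in1=1, in2=0, in3=0): fault-free U1=1, U2=0, U3=0, U4=1, U5=1, U6=1, U7=0, U8=0, U9=1 → 1; observed 1. Eliminates U1 stuck-at-0, U8 stuck-at-1, U9 stuck-at-0.
Only U2 stuck-at-1 is consistent with every test.

U2 stuck-at-1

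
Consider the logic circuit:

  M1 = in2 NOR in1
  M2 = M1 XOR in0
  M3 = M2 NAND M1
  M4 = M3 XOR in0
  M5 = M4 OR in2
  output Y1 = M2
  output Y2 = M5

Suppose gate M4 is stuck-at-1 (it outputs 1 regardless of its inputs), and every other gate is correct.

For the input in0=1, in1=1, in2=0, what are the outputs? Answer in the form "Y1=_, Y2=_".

Propagate with M4 forced: M1=0, M2=1, M3=1, M4=1 [stuck-at-1], M5=1.
So the outputs are Y1=1, Y2=1. (Without the fault they would be Y1=1, Y2=0.)

Y1=1, Y2=1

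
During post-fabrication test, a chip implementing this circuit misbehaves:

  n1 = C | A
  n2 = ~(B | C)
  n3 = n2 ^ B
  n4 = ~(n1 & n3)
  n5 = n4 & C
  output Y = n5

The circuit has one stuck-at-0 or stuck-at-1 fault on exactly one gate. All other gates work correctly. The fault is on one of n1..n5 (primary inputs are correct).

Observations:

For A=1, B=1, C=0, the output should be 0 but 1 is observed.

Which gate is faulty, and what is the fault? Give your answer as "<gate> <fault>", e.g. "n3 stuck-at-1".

Fault-free values for test 1 (A=1, B=1, C=0): n1=1, n2=0, n3=1, n4=0, n5=0, giving Y=0. Observed 1.
Test 1: faults giving observed 1 are {n5 stuck-at-1}.
Only n5 stuck-at-1 is consistent with every test.

n5 stuck-at-1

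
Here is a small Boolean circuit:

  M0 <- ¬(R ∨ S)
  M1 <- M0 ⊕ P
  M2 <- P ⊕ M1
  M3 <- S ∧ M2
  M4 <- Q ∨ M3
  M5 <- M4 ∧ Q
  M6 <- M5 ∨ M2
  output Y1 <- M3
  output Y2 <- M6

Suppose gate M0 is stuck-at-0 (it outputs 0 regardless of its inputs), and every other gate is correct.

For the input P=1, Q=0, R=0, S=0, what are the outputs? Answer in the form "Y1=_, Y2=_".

Y1=0, Y2=0

Propagate with M0 forced: M0=0 [stuck-at-0], M1=1, M2=0, M3=0, M4=0, M5=0, M6=0.
So the outputs are Y1=0, Y2=0. (Without the fault they would be Y1=0, Y2=1.)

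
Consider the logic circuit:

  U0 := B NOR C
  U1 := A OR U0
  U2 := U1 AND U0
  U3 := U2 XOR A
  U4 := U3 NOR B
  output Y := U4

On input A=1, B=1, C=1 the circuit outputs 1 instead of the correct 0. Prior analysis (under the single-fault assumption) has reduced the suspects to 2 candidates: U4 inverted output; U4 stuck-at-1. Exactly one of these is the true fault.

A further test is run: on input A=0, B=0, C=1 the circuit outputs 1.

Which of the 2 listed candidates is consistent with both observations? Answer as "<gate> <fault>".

U4 stuck-at-1

Evaluate each candidate on input A=0, B=0, C=1:
  U4 inverted output: U0=0, U1=0, U2=0, U3=0, U4=0 [inverted output] → 0 — eliminated
  U4 stuck-at-1: U0=0, U1=0, U2=0, U3=0, U4=1 [stuck-at-1] → 1 — matches
Only U4 stuck-at-1 reproduces the observed 1.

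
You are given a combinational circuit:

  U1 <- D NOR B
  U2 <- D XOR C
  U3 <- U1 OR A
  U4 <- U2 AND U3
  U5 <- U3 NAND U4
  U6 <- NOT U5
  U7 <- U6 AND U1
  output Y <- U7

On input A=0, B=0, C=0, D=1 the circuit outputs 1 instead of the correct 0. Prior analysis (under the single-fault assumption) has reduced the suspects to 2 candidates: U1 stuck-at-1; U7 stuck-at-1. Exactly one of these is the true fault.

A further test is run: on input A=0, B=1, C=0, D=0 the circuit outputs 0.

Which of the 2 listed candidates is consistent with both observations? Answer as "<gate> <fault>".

U1 stuck-at-1

Evaluate each candidate on input A=0, B=1, C=0, D=0:
  U1 stuck-at-1: U1=1 [stuck-at-1], U2=0, U3=1, U4=0, U5=1, U6=0, U7=0 → 0 — matches
  U7 stuck-at-1: U1=0, U2=0, U3=0, U4=0, U5=1, U6=0, U7=1 [stuck-at-1] → 1 — eliminated
Only U1 stuck-at-1 reproduces the observed 0.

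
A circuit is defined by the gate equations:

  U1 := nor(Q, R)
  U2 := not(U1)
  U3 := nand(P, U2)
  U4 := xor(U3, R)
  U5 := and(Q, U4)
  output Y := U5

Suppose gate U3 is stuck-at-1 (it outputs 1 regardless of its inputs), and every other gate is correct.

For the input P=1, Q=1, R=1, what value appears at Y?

0

Propagate with U3 forced: U1=0, U2=1, U3=1 [stuck-at-1], U4=0, U5=0.
So Y = 0. (Without the fault it would be 1.)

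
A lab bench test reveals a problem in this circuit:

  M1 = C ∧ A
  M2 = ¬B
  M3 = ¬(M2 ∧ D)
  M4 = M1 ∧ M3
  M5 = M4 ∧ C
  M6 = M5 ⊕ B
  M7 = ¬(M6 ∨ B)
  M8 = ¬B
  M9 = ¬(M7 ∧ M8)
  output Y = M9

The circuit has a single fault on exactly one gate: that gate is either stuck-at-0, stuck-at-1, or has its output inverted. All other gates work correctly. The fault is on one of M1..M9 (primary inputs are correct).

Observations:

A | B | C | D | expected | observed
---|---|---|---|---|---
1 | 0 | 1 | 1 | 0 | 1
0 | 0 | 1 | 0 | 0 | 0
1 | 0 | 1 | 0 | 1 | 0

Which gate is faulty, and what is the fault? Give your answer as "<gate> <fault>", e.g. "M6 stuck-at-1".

Fault-free values for test 1 (A=1, B=0, C=1, D=1): M1=1, M2=1, M3=0, M4=0, M5=0, M6=0, M7=1, M8=1, M9=0, giving Y=0. Observed 1.
Test 1: faults giving observed 1 are {M2 stuck-at-0, M2 inverted output, M3 stuck-at-1, M3 inverted output, M4 stuck-at-1, M4 inverted output, M5 stuck-at-1, M5 inverted output, M6 stuck-at-1, M6 inverted output, M7 stuck-at-0, M7 inverted output, M8 stuck-at-0, M8 inverted output, M9 stuck-at-1, M9 inverted output}.
Test 2 (A=0, B=0, C=1, D=0): fault-free M1=0, M2=1, M3=1, M4=0, M5=0, M6=0, M7=1, M8=1, M9=0 → 0; observed 0. Eliminates M4 stuck-at-1, M4 inverted output, M5 stuck-at-1, M5 inverted output, M6 stuck-at-1, M6 inverted output, M7 stuck-at-0, M7 inverted output, M8 stuck-at-0, M8 inverted output, M9 stuck-at-1, M9 inverted output.
Test 3 (A=1, B=0, C=1, D=0): fault-free M1=1, M2=1, M3=1, M4=1, M5=1, M6=1, M7=0, M8=1, M9=1 → 1; observed 0. Eliminates M2 stuck-at-0, M2 inverted output, M3 stuck-at-1.
Only M3 inverted output is consistent with every test.

M3 inverted output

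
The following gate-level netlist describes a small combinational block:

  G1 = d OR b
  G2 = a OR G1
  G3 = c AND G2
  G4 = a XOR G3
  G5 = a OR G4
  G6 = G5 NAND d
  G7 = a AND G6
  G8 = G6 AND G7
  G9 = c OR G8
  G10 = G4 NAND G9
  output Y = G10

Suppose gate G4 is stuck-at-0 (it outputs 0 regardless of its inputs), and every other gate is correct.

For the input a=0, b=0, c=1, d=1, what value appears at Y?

Propagate with G4 forced: G1=1, G2=1, G3=1, G4=0 [stuck-at-0], G5=0, G6=1, G7=0, G8=0, G9=1, G10=1.
So Y = 1. (Without the fault it would be 0.)

1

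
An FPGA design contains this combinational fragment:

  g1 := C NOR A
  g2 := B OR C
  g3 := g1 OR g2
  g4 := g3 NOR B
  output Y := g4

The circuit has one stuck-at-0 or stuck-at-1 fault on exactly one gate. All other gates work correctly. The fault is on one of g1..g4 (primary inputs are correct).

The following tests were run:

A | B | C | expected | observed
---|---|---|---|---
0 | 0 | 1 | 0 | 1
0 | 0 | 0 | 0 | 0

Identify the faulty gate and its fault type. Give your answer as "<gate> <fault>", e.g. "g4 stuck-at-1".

g2 stuck-at-0

Fault-free values for test 1 (A=0, B=0, C=1): g1=0, g2=1, g3=1, g4=0, giving Y=0. Observed 1.
Test 1: faults giving observed 1 are {g2 stuck-at-0, g3 stuck-at-0, g4 stuck-at-1}.
Test 2 (A=0, B=0, C=0): fault-free g1=1, g2=0, g3=1, g4=0 → 0; observed 0. Eliminates g3 stuck-at-0, g4 stuck-at-1.
Only g2 stuck-at-0 is consistent with every test.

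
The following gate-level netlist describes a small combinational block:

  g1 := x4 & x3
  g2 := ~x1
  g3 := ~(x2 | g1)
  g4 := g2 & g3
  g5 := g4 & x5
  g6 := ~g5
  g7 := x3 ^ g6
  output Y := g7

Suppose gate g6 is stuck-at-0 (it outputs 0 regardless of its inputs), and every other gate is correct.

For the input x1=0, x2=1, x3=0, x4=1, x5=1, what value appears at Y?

Propagate with g6 forced: g1=0, g2=1, g3=0, g4=0, g5=0, g6=0 [stuck-at-0], g7=0.
So Y = 0. (Without the fault it would be 1.)

0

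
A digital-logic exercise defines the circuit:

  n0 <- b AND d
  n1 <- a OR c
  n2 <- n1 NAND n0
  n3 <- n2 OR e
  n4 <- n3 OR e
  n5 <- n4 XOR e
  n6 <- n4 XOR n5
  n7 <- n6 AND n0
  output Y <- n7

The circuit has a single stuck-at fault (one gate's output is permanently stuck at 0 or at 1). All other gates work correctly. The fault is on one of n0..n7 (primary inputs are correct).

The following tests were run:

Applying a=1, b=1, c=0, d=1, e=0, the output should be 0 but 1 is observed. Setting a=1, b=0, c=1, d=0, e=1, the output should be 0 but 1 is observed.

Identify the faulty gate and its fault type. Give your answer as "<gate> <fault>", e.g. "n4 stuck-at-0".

Fault-free values for test 1 (a=1, b=1, c=0, d=1, e=0): n0=1, n1=1, n2=0, n3=0, n4=0, n5=0, n6=0, n7=0, giving Y=0. Observed 1.
Test 1: faults giving observed 1 are {n5 stuck-at-1, n6 stuck-at-1, n7 stuck-at-1}.
Test 2 (a=1, b=0, c=1, d=0, e=1): fault-free n0=0, n1=1, n2=1, n3=1, n4=1, n5=0, n6=1, n7=0 → 0; observed 1. Eliminates n5 stuck-at-1, n6 stuck-at-1.
Only n7 stuck-at-1 is consistent with every test.

n7 stuck-at-1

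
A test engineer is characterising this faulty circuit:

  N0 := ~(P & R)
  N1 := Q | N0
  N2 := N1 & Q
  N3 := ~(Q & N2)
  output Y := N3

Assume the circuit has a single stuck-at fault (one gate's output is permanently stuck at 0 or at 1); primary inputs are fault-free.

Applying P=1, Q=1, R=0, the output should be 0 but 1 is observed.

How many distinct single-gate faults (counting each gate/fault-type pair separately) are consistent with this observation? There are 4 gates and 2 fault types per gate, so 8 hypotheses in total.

3

Fault-free: N0=1, N1=1, N2=1, N3=0 → 0. Observed 1.
  N0 stuck-at-0: output 0 ✗
  N0 stuck-at-1: output 0 ✗
  N1 stuck-at-0: output 1 ✓
  N1 stuck-at-1: output 0 ✗
  N2 stuck-at-0: output 1 ✓
  N2 stuck-at-1: output 0 ✗
  N3 stuck-at-0: output 0 ✗
  N3 stuck-at-1: output 1 ✓
Consistent faults: {N1 stuck-at-0, N2 stuck-at-0, N3 stuck-at-1} — 3 in all.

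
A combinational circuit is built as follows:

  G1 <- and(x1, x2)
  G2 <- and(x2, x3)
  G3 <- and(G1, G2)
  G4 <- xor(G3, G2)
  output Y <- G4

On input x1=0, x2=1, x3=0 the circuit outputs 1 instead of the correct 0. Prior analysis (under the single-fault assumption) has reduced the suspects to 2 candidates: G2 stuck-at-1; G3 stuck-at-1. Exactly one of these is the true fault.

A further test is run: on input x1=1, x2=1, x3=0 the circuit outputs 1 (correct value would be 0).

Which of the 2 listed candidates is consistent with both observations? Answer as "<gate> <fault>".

Evaluate each candidate on input x1=1, x2=1, x3=0:
  G2 stuck-at-1: G1=1, G2=1 [stuck-at-1], G3=1, G4=0 → 0 — eliminated
  G3 stuck-at-1: G1=1, G2=0, G3=1 [stuck-at-1], G4=1 → 1 — matches
Only G3 stuck-at-1 reproduces the observed 1.

G3 stuck-at-1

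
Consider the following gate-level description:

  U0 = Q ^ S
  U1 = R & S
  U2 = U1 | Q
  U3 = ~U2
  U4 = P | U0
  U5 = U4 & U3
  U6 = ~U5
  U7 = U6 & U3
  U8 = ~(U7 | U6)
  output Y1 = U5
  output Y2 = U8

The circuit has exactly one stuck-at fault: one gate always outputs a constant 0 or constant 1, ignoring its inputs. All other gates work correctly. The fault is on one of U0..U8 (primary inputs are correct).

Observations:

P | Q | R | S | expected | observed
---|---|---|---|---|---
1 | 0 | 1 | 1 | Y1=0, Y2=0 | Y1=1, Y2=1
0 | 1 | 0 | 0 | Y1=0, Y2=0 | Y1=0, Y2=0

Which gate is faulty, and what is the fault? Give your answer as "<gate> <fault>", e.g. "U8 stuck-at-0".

Fault-free values for test 1 (P=1, Q=0, R=1, S=1): U0=1, U1=1, U2=1, U3=0, U4=1, U5=0, U6=1, U7=0, U8=0, giving Y1=0, Y2=0. Observed Y1=1, Y2=1.
Test 1: faults giving observed Y1=1, Y2=1 are {U1 stuck-at-0, U2 stuck-at-0, U3 stuck-at-1, U5 stuck-at-1}.
Test 2 (P=0, Q=1, R=0, S=0): fault-free U0=1, U1=0, U2=1, U3=0, U4=1, U5=0, U6=1, U7=0, U8=0 → Y1=0, Y2=0; observed Y1=0, Y2=0. Eliminates U2 stuck-at-0, U3 stuck-at-1, U5 stuck-at-1.
Only U1 stuck-at-0 is consistent with every test.

U1 stuck-at-0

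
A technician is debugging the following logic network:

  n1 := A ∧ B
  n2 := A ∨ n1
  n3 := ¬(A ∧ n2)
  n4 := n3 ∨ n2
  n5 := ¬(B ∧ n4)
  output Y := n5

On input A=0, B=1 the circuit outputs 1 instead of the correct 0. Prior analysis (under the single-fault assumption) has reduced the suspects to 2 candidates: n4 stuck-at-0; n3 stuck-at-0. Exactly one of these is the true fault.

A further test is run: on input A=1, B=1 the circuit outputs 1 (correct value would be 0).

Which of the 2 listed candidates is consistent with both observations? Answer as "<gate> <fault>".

Evaluate each candidate on input A=1, B=1:
  n4 stuck-at-0: n1=1, n2=1, n3=0, n4=0 [stuck-at-0], n5=1 → 1 — matches
  n3 stuck-at-0: n1=1, n2=1, n3=0 [stuck-at-0], n4=1, n5=0 → 0 — eliminated
Only n4 stuck-at-0 reproduces the observed 1.

n4 stuck-at-0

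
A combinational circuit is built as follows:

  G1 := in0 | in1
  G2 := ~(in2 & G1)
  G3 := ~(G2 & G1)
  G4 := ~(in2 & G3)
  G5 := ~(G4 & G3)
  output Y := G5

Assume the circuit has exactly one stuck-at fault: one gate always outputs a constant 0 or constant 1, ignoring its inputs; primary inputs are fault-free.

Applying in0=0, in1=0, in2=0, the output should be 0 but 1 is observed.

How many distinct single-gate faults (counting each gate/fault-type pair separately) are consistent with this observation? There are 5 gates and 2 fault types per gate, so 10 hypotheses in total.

4

Fault-free: G1=0, G2=1, G3=1, G4=1, G5=0 → 0. Observed 1.
  G1 stuck-at-0: output 0 ✗
  G1 stuck-at-1: output 1 ✓
  G2 stuck-at-0: output 0 ✗
  G2 stuck-at-1: output 0 ✗
  G3 stuck-at-0: output 1 ✓
  G3 stuck-at-1: output 0 ✗
  G4 stuck-at-0: output 1 ✓
  G4 stuck-at-1: output 0 ✗
  G5 stuck-at-0: output 0 ✗
  G5 stuck-at-1: output 1 ✓
Consistent faults: {G1 stuck-at-1, G3 stuck-at-0, G4 stuck-at-0, G5 stuck-at-1} — 4 in all.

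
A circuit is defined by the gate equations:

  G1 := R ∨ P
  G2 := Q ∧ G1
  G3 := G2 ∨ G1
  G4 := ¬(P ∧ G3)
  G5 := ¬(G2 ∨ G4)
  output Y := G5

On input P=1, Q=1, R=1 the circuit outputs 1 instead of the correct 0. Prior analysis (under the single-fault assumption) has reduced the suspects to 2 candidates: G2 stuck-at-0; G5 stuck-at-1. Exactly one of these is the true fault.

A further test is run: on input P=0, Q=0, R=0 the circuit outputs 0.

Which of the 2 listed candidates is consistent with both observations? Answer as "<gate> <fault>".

Evaluate each candidate on input P=0, Q=0, R=0:
  G2 stuck-at-0: G1=0, G2=0 [stuck-at-0], G3=0, G4=1, G5=0 → 0 — matches
  G5 stuck-at-1: G1=0, G2=0, G3=0, G4=1, G5=1 [stuck-at-1] → 1 — eliminated
Only G2 stuck-at-0 reproduces the observed 0.

G2 stuck-at-0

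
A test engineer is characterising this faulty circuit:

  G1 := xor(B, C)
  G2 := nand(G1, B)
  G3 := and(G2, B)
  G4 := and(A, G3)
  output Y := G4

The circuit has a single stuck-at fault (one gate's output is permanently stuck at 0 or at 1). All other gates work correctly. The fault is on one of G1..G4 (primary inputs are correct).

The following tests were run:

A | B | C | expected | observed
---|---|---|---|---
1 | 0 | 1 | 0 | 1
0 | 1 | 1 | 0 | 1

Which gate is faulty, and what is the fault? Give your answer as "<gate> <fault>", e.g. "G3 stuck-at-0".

G4 stuck-at-1

Fault-free values for test 1 (A=1, B=0, C=1): G1=1, G2=1, G3=0, G4=0, giving Y=0. Observed 1.
Test 1: faults giving observed 1 are {G3 stuck-at-1, G4 stuck-at-1}.
Test 2 (A=0, B=1, C=1): fault-free G1=0, G2=1, G3=1, G4=0 → 0; observed 1. Eliminates G3 stuck-at-1.
Only G4 stuck-at-1 is consistent with every test.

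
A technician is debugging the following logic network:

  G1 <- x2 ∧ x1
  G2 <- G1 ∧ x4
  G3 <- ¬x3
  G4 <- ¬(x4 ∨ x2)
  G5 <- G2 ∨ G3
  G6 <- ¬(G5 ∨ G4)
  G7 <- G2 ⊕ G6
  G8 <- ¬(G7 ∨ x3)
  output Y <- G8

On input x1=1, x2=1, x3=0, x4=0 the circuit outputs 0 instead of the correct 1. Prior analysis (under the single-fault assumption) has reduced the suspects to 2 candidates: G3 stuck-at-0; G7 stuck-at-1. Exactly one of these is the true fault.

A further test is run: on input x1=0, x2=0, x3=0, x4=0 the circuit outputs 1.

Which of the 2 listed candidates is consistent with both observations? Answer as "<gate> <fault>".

G3 stuck-at-0

Evaluate each candidate on input x1=0, x2=0, x3=0, x4=0:
  G3 stuck-at-0: G1=0, G2=0, G3=0 [stuck-at-0], G4=1, G5=0, G6=0, G7=0, G8=1 → 1 — matches
  G7 stuck-at-1: G1=0, G2=0, G3=1, G4=1, G5=1, G6=0, G7=1 [stuck-at-1], G8=0 → 0 — eliminated
Only G3 stuck-at-0 reproduces the observed 1.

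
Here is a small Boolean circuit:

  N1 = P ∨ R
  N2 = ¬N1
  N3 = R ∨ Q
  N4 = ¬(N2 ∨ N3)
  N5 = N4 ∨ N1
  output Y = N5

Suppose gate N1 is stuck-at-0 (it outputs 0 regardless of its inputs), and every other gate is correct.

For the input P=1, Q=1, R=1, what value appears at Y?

0

Propagate with N1 forced: N1=0 [stuck-at-0], N2=1, N3=1, N4=0, N5=0.
So Y = 0. (Without the fault it would be 1.)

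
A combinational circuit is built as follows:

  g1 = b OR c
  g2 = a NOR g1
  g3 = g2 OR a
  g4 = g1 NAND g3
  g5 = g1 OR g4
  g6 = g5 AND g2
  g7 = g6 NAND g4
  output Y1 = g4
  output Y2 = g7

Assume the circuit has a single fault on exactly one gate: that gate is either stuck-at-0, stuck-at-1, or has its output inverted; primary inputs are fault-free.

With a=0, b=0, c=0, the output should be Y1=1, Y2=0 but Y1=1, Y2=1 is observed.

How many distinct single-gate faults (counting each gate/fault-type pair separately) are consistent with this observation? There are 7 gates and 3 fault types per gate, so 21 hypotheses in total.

10

Fault-free: g1=0, g2=1, g3=1, g4=1, g5=1, g6=1, g7=0 → Y1=1, Y2=0. Observed Y1=1, Y2=1.
  g1: stuck-at-1, inverted output ✓; others ✗
  g2: stuck-at-0, inverted output ✓; others ✗
  g3: none of the 3 fault types match ✗
  g4: none of the 3 fault types match ✗
  g5: stuck-at-0, inverted output ✓; others ✗
  g6: stuck-at-0, inverted output ✓; others ✗
  g7: stuck-at-1, inverted output ✓; others ✗
Consistent faults: {g1 stuck-at-1, g1 inverted output, g2 stuck-at-0, g2 inverted output, g5 stuck-at-0, g5 inverted output, g6 stuck-at-0, g6 inverted output, g7 stuck-at-1, g7 inverted output} — 10 in all.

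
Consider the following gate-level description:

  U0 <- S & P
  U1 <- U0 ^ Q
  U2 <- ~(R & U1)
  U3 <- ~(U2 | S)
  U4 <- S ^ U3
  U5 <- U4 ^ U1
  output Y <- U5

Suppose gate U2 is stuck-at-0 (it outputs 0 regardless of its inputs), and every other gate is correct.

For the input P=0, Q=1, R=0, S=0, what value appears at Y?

0

Propagate with U2 forced: U0=0, U1=1, U2=0 [stuck-at-0], U3=1, U4=1, U5=0.
So Y = 0. (Without the fault it would be 1.)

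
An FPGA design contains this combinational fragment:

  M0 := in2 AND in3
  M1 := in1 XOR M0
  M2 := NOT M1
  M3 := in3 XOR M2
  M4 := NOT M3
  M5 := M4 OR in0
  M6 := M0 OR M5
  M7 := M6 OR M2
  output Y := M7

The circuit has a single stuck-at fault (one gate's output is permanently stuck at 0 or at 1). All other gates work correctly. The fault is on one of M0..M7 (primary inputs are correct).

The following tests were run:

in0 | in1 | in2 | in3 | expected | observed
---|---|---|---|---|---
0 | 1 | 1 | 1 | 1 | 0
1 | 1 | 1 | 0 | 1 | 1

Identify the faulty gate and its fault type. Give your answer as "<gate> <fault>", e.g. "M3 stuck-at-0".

M0 stuck-at-0

Fault-free values for test 1 (in0=0, in1=1, in2=1, in3=1): M0=1, M1=0, M2=1, M3=0, M4=1, M5=1, M6=1, M7=1, giving Y=1. Observed 0.
Test 1: faults giving observed 0 are {M0 stuck-at-0, M7 stuck-at-0}.
Test 2 (in0=1, in1=1, in2=1, in3=0): fault-free M0=0, M1=1, M2=0, M3=0, M4=1, M5=1, M6=1, M7=1 → 1; observed 1. Eliminates M7 stuck-at-0.
Only M0 stuck-at-0 is consistent with every test.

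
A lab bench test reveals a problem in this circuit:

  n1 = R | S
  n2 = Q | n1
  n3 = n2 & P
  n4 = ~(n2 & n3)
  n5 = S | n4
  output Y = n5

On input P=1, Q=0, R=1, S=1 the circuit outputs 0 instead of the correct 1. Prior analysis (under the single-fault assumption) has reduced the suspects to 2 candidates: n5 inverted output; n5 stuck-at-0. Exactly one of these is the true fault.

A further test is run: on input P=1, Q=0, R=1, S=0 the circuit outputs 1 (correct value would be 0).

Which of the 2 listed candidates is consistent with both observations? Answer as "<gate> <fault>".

Evaluate each candidate on input P=1, Q=0, R=1, S=0:
  n5 inverted output: n1=1, n2=1, n3=1, n4=0, n5=1 [inverted output] → 1 — matches
  n5 stuck-at-0: n1=1, n2=1, n3=1, n4=0, n5=0 [stuck-at-0] → 0 — eliminated
Only n5 inverted output reproduces the observed 1.

n5 inverted output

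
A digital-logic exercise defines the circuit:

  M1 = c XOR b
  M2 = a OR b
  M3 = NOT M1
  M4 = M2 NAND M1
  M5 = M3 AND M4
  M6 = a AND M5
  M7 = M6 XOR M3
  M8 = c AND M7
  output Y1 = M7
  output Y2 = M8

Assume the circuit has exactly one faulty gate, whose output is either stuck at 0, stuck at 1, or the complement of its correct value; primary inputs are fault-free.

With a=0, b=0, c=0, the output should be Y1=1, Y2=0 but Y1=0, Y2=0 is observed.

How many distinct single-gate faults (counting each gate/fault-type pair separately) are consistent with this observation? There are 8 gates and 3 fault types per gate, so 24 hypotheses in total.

8

Fault-free: M1=0, M2=0, M3=1, M4=1, M5=1, M6=0, M7=1, M8=0 → Y1=1, Y2=0. Observed Y1=0, Y2=0.
  M1: stuck-at-1, inverted output ✓; others ✗
  M2: none of the 3 fault types match ✗
  M3: stuck-at-0, inverted output ✓; others ✗
  M4: none of the 3 fault types match ✗
  M5: none of the 3 fault types match ✗
  M6: stuck-at-1, inverted output ✓; others ✗
  M7: stuck-at-0, inverted output ✓; others ✗
  M8: none of the 3 fault types match ✗
Consistent faults: {M1 stuck-at-1, M1 inverted output, M3 stuck-at-0, M3 inverted output, M6 stuck-at-1, M6 inverted output, M7 stuck-at-0, M7 inverted output} — 8 in all.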